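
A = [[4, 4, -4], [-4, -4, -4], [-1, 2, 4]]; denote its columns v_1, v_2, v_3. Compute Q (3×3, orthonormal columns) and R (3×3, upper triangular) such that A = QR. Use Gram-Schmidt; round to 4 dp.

q_1 = v_1/‖v_1‖ = (4, -4, -1)/5.7446 = (0.6963, -0.6963, -0.1741).
r_{12} = q_1·v_2 = 5.2223.
u_2 = v_2 − 5.2223·q_1 = (0.3636, -0.3636, 2.9091).
‖u_2‖ = 2.9542, so q_2 = (0.1231, -0.1231, 0.9847).
r_{13} = q_1·v_3 = -0.6963; r_{23} = q_2·v_3 = 3.9389.
u_3 = v_3 + 0.6963·q_1 − 3.9389·q_2 = (-4.0000, -4.0000, 0.0000).
‖u_3‖ = 5.6569, so q_3 = (-0.7071, -0.7071, 0.0000).

Q = [[0.6963, 0.1231, -0.7071], [-0.6963, -0.1231, -0.7071], [-0.1741, 0.9847, 0.0000]], R = [[5.7446, 5.2223, -0.6963], [0.0000, 2.9542, 3.9389], [0.0000, 0.0000, 5.6569]]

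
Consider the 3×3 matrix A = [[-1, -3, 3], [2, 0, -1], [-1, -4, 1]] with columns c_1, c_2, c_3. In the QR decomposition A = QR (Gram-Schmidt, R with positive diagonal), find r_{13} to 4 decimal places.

r_{13} = -2.4495

q_1 = c_1/‖c_1‖ = (-1, 2, -1)/2.4495 = (-0.4082, 0.8165, -0.4082).
r_{13} = q_1·c_3 = -2.4495.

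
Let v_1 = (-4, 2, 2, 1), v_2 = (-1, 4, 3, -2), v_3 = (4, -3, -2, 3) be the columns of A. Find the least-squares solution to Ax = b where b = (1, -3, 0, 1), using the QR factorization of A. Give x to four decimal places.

e_1 = v_1/‖v_1‖ = (-4, 2, 2, 1)/5.0000 = (-0.8000, 0.4000, 0.4000, 0.2000).
r_{12} = e_1·v_2 = 3.2000.
u_2 = v_2 − 3.2000·e_1 = (1.5600, 2.7200, 1.7200, -2.6400).
‖u_2‖ = 4.4452, so e_2 = (0.3509, 0.6119, 0.3869, -0.5939).
r_{13} = e_1·v_3 = -4.6000; r_{23} = e_2·v_3 = -2.9875.
u_3 = v_3 + 4.6000·e_1 + 2.9875·e_2 = (1.3684, 0.6680, 0.9960, 2.1457).
‖u_3‖ = 2.8134, so e_3 = (0.4864, 0.2374, 0.3540, 0.7627).
Qᵀb = (-1.8000, -2.0786, 0.5368).
Back-substitute: x_3 = 0.5368/2.8134 = 0.1908.
x_2 = (-2.0786 + 2.9875·0.1908)/4.4452 = -0.3394.
x_1 = (-1.8000 − 3.2000·(-0.3394) + 4.6000·0.1908)/5.0000 = 0.0327.

x = (0.0327, -0.3394, 0.1908)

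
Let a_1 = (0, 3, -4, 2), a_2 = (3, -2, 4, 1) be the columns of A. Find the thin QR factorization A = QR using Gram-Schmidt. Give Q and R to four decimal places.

a_1 = (0, 3, -4, 2); ‖a_1‖ = 5.3852, so q_1 = (0.0000, 0.5571, -0.7428, 0.3714).
q_1·a_2 = 0.0000·3 + 0.5571·(-2) + (-0.7428)·4 + 0.3714·1 = -3.7139.
u_2 = a_2 + 3.7139·q_1 = (3.0000, 0.0690, 1.2414, 2.3793).
‖u_2‖ = 4.0258, so q_2 = (0.7452, 0.0171, 0.3084, 0.5910).

Q = [[0.0000, 0.7452], [0.5571, 0.0171], [-0.7428, 0.3084], [0.3714, 0.5910]], R = [[5.3852, -3.7139], [0.0000, 4.0258]]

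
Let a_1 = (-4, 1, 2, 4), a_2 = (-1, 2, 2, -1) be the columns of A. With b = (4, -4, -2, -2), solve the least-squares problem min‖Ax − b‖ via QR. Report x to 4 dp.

x = (-0.7066, -0.9760)

a_1 = (-4, 1, 2, 4); ‖a_1‖ = 6.0828, so e_1 = (-0.6576, 0.1644, 0.3288, 0.6576).
e_1·a_2 = (-0.6576)·(-1) + 0.1644·2 + 0.3288·2 + 0.6576·(-1) = 0.9864.
u_2 = a_2 − 0.9864·e_1 = (-0.3514, 1.8378, 1.6757, -1.6486).
‖u_2‖ = 3.0045, so e_2 = (-0.1169, 0.6117, 0.5577, -0.5487).
Qᵀb = (-5.2608, -2.9325).
Back-substitute: x_2 = -2.9325/3.0045 = -0.9760.
x_1 = (-5.2608 − 0.9864·(-0.9760))/6.0828 = -0.7066.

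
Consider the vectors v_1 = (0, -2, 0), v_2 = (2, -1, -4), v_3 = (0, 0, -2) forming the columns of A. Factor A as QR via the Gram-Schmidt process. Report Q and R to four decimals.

q_1 = v_1/‖v_1‖ = (0, -2, 0)/2.0000 = (0.0000, -1.0000, 0.0000).
r_{12} = q_1·v_2 = 1.0000.
u_2 = v_2 − 1.0000·q_1 = (2.0000, 0.0000, -4.0000).
‖u_2‖ = 4.4721, so q_2 = (0.4472, 0.0000, -0.8944).
r_{13} = q_1·v_3 = 0.0000; r_{23} = q_2·v_3 = 1.7889.
u_3 = v_3 + 0.0000·q_1 − 1.7889·q_2 = (-0.8000, 0.0000, -0.4000).
‖u_3‖ = 0.8944, so q_3 = (-0.8944, 0.0000, -0.4472).

Q = [[0.0000, 0.4472, -0.8944], [-1.0000, 0.0000, 0.0000], [0.0000, -0.8944, -0.4472]], R = [[2.0000, 1.0000, 0.0000], [0.0000, 4.4721, 1.7889], [0.0000, 0.0000, 0.8944]]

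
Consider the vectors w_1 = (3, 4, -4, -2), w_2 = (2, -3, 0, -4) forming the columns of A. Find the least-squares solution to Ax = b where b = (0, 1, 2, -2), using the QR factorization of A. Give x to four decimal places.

x = (-0.0077, 0.1729)

e_1 = w_1/‖w_1‖ = (3, 4, -4, -2)/6.7082 = (0.4472, 0.5963, -0.5963, -0.2981).
r_{12} = e_1·w_2 = 0.2981.
u_2 = w_2 − 0.2981·e_1 = (1.8667, -3.1778, 0.1778, -3.9111).
‖u_2‖ = 5.3769, so e_2 = (0.3472, -0.5910, 0.0331, -0.7274).
Qᵀb = (0.0000, 0.9299).
Back-substitute: x_2 = 0.9299/5.3769 = 0.1729.
x_1 = (0.0000 − 0.2981·0.1729)/6.7082 = -0.0077.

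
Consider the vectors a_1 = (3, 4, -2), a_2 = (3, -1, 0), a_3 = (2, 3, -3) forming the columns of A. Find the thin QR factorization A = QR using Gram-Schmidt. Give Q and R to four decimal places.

Q = [[0.5571, 0.8213, -0.1229], [0.7428, -0.5590, -0.3686], [-0.3714, 0.1141, -0.9214]], R = [[5.3852, 0.9285, 4.4567], [0.0000, 3.0229, -0.3764], [0.0000, 0.0000, 1.4129]]

a_1 = (3, 4, -2); ‖a_1‖ = 5.3852, so q_1 = (0.5571, 0.7428, -0.3714).
q_1·a_2 = 0.5571·3 + 0.7428·(-1) + (-0.3714)·0 = 0.9285.
u_2 = a_2 − 0.9285·q_1 = (2.4828, -1.6897, 0.3448).
‖u_2‖ = 3.0229, so q_2 = (0.8213, -0.5590, 0.1141).
q_1·a_3 = 0.5571·2 + 0.7428·3 + (-0.3714)·(-3) = 4.4567; q_2·a_3 = 0.8213·2 + (-0.5590)·3 + 0.1141·(-3) = -0.3764.
u_3 = a_3 − 4.4567·q_1 + 0.3764·q_2 = (-0.1736, -0.5208, -1.3019).
‖u_3‖ = 1.4129, so q_3 = (-0.1229, -0.3686, -0.9214).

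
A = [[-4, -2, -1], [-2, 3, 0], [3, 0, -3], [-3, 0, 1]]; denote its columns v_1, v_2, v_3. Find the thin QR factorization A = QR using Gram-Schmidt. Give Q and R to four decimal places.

Q = [[-0.6489, -0.4983, -0.5060], [-0.3244, 0.8648, -0.3373], [0.4867, -0.0440, -0.7857], [-0.4867, 0.0440, 0.1138]], R = [[6.1644, 0.3244, -1.2978], [0.0000, 3.5909, 0.6742], [0.0000, 0.0000, 2.9768]]

q_1 = v_1/‖v_1‖ = (-4, -2, 3, -3)/6.1644 = (-0.6489, -0.3244, 0.4867, -0.4867).
r_{12} = q_1·v_2 = 0.3244.
u_2 = v_2 − 0.3244·q_1 = (-1.7895, 3.1053, -0.1579, 0.1579).
‖u_2‖ = 3.5909, so q_2 = (-0.4983, 0.8648, -0.0440, 0.0440).
r_{13} = q_1·v_3 = -1.2978; r_{23} = q_2·v_3 = 0.6742.
u_3 = v_3 + 1.2978·q_1 − 0.6742·q_2 = (-1.5061, -1.0041, -2.3388, 0.3388).
‖u_3‖ = 2.9768, so q_3 = (-0.5060, -0.3373, -0.7857, 0.1138).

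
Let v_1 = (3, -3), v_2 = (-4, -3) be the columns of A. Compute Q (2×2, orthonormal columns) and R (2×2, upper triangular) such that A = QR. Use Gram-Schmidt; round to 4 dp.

Q = [[0.7071, -0.7071], [-0.7071, -0.7071]], R = [[4.2426, -0.7071], [0.0000, 4.9497]]

v_1 = (3, -3); ‖v_1‖ = 4.2426, so q_1 = (0.7071, -0.7071).
q_1·v_2 = 0.7071·(-4) + (-0.7071)·(-3) = -0.7071.
u_2 = v_2 + 0.7071·q_1 = (-3.5000, -3.5000).
‖u_2‖ = 4.9497, so q_2 = (-0.7071, -0.7071).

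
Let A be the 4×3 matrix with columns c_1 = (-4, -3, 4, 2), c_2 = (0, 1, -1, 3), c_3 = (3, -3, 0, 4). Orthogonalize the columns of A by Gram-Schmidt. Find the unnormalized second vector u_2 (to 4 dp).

u_2 = (-0.0889, 0.9333, -0.9111, 3.0444)

c_1 = (-4, -3, 4, 2); ‖c_1‖ = 6.7082, so e_1 = (-0.5963, -0.4472, 0.5963, 0.2981).
e_1·c_2 = (-0.5963)·0 + (-0.4472)·1 + 0.5963·(-1) + 0.2981·3 = -0.1491.
u_2 = c_2 + 0.1491·e_1 = (-0.0889, 0.9333, -0.9111, 3.0444).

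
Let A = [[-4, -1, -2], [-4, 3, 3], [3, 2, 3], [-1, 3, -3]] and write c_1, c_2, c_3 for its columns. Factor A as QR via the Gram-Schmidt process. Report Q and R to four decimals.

Q = [[-0.6172, -0.3119, -0.1274], [-0.6172, 0.5332, 0.5410], [0.4629, 0.4980, 0.2921], [-0.1543, 0.6086, -0.7783]], R = [[6.4807, -0.7715, 1.2344], [0.0000, 4.7334, 1.8913], [0.0000, 0.0000, 5.0891]]

c_1 = (-4, -4, 3, -1); ‖c_1‖ = 6.4807, so q_1 = (-0.6172, -0.6172, 0.4629, -0.1543).
q_1·c_2 = (-0.6172)·(-1) + (-0.6172)·3 + 0.4629·2 + (-0.1543)·3 = -0.7715.
u_2 = c_2 + 0.7715·q_1 = (-1.4762, 2.5238, 2.3571, 2.8810).
‖u_2‖ = 4.7334, so q_2 = (-0.3119, 0.5332, 0.4980, 0.6086).
q_1·c_3 = (-0.6172)·(-2) + (-0.6172)·3 + 0.4629·3 + (-0.1543)·(-3) = 1.2344; q_2·c_3 = (-0.3119)·(-2) + 0.5332·3 + 0.4980·3 + 0.6086·(-3) = 1.8913.
u_3 = c_3 − 1.2344·q_1 − 1.8913·q_2 = (-0.6482, 2.7535, 1.4867, -3.9607).
‖u_3‖ = 5.0891, so q_3 = (-0.1274, 0.5410, 0.2921, -0.7783).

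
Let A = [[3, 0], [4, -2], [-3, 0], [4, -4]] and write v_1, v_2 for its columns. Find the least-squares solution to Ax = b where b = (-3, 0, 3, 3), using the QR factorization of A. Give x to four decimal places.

e_1 = v_1/‖v_1‖ = (3, 4, -3, 4)/7.0711 = (0.4243, 0.5657, -0.4243, 0.5657).
r_{12} = e_1·v_2 = -3.3941.
u_2 = v_2 + 3.3941·e_1 = (1.4400, -0.0800, -1.4400, -2.0800).
‖u_2‖ = 2.9120, so e_2 = (0.4945, -0.0275, -0.4945, -0.7143).
Qᵀb = (-0.8485, -5.1098).
Back-substitute: x_2 = -5.1098/2.9120 = -1.7547.
x_1 = (-0.8485 + 3.3941·(-1.7547))/7.0711 = -0.9623.

x = (-0.9623, -1.7547)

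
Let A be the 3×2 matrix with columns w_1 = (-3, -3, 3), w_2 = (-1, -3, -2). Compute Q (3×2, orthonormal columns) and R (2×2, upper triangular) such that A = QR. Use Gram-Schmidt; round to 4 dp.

w_1 = (-3, -3, 3); ‖w_1‖ = 5.1962, so q_1 = (-0.5774, -0.5774, 0.5774).
q_1·w_2 = (-0.5774)·(-1) + (-0.5774)·(-3) + 0.5774·(-2) = 1.1547.
u_2 = w_2 − 1.1547·q_1 = (-0.3333, -2.3333, -2.6667).
‖u_2‖ = 3.5590, so q_2 = (-0.0937, -0.6556, -0.7493).

Q = [[-0.5774, -0.0937], [-0.5774, -0.6556], [0.5774, -0.7493]], R = [[5.1962, 1.1547], [0.0000, 3.5590]]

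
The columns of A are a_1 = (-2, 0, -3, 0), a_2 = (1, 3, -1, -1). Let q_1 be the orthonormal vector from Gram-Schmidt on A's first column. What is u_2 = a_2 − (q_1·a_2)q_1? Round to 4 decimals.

u_2 = (1.1538, 3.0000, -0.7692, -1.0000)

a_1 = (-2, 0, -3, 0); ‖a_1‖ = 3.6056, so q_1 = (-0.5547, 0.0000, -0.8321, 0.0000).
q_1·a_2 = (-0.5547)·1 + 0.0000·3 + (-0.8321)·(-1) + 0.0000·(-1) = 0.2774.
u_2 = a_2 − 0.2774·q_1 = (1.1538, 3.0000, -0.7692, -1.0000).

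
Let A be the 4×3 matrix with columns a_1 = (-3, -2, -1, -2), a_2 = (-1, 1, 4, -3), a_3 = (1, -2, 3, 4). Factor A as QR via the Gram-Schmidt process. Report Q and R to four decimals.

a_1 = (-3, -2, -1, -2); ‖a_1‖ = 4.2426, so e_1 = (-0.7071, -0.4714, -0.2357, -0.4714).
e_1·a_2 = (-0.7071)·(-1) + (-0.4714)·1 + (-0.2357)·4 + (-0.4714)·(-3) = 0.7071.
u_2 = a_2 − 0.7071·e_1 = (-0.5000, 1.3333, 4.1667, -2.6667).
‖u_2‖ = 5.1478, so e_2 = (-0.0971, 0.2590, 0.8094, -0.5180).
e_1·a_3 = (-0.7071)·1 + (-0.4714)·(-2) + (-0.2357)·3 + (-0.4714)·4 = -2.3570; e_2·a_3 = (-0.0971)·1 + 0.2590·(-2) + 0.8094·3 + (-0.5180)·4 = -0.2590.
u_3 = a_3 + 2.3570·e_1 + 0.2590·e_2 = (-0.6918, -3.0440, 2.6541, 2.7547).
‖u_3‖ = 4.9373, so e_3 = (-0.1401, -0.6165, 0.5376, 0.5579).

Q = [[-0.7071, -0.0971, -0.1401], [-0.4714, 0.2590, -0.6165], [-0.2357, 0.8094, 0.5376], [-0.4714, -0.5180, 0.5579]], R = [[4.2426, 0.7071, -2.3570], [0.0000, 5.1478, -0.2590], [0.0000, 0.0000, 4.9373]]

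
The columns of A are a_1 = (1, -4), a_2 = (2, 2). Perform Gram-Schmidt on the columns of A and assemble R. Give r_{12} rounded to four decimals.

r_{12} = -1.4552

q_1 = a_1/‖a_1‖ = (1, -4)/4.1231 = (0.2425, -0.9701).
r_{12} = q_1·a_2 = -1.4552.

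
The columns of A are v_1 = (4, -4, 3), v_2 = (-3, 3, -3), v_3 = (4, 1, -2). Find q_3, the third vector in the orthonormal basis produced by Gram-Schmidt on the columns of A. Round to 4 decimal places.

q_3 = (0.7071, 0.7071, 0.0000)

v_1 = (4, -4, 3); ‖v_1‖ = 6.4031, so q_1 = (0.6247, -0.6247, 0.4685).
q_1·v_2 = 0.6247·(-3) + (-0.6247)·3 + 0.4685·(-3) = -5.1537.
u_2 = v_2 + 5.1537·q_1 = (0.2195, -0.2195, -0.5854).
‖u_2‖ = 0.6626, so q_2 = (0.3313, -0.3313, -0.8835).
q_1·v_3 = 0.6247·4 + (-0.6247)·1 + 0.4685·(-2) = 0.9370; q_2·v_3 = 0.3313·4 + (-0.3313)·1 + (-0.8835)·(-2) = 2.7608.
u_3 = v_3 − 0.9370·q_1 − 2.7608·q_2 = (2.5000, 2.5000, 0.0000).
‖u_3‖ = 3.5355, so q_3 = (0.7071, 0.7071, 0.0000).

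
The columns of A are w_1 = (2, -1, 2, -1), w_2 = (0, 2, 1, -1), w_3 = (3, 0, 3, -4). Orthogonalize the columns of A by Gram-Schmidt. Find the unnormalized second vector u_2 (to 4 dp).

w_1 = (2, -1, 2, -1); ‖w_1‖ = 3.1623, so q_1 = (0.6325, -0.3162, 0.6325, -0.3162).
q_1·w_2 = 0.6325·0 + (-0.3162)·2 + 0.6325·1 + (-0.3162)·(-1) = 0.3162.
u_2 = w_2 − 0.3162·q_1 = (-0.2000, 2.1000, 0.8000, -0.9000).

u_2 = (-0.2000, 2.1000, 0.8000, -0.9000)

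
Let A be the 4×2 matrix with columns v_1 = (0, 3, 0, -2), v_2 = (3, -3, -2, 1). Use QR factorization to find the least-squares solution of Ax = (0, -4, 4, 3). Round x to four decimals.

v_1 = (0, 3, 0, -2); ‖v_1‖ = 3.6056, so e_1 = (0.0000, 0.8321, 0.0000, -0.5547).
e_1·v_2 = 0.0000·3 + 0.8321·(-3) + 0.0000·(-2) + (-0.5547)·1 = -3.0509.
u_2 = v_2 + 3.0509·e_1 = (3.0000, -0.4615, -2.0000, -0.6923).
‖u_2‖ = 3.7003, so e_2 = (0.8107, -0.1247, -0.5405, -0.1871).
Qᵀb = (-4.9923, -2.2243).
Back-substitute: x_2 = -2.2243/3.7003 = -0.6011.
x_1 = (-4.9923 + 3.0509·(-0.6011))/3.6056 = -1.8933.

x = (-1.8933, -0.6011)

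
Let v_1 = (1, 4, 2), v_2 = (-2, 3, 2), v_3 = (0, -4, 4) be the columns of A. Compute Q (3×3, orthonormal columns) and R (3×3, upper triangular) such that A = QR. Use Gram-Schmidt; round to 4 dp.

e_1 = v_1/‖v_1‖ = (1, 4, 2)/4.5826 = (0.2182, 0.8729, 0.4364).
r_{12} = e_1·v_2 = 3.0551.
u_2 = v_2 − 3.0551·e_1 = (-2.6667, 0.3333, 0.6667).
‖u_2‖ = 2.7689, so e_2 = (-0.9631, 0.1204, 0.2408).
r_{13} = e_1·v_3 = -1.7457; r_{23} = e_2·v_3 = 0.4815.
u_3 = v_3 + 1.7457·e_1 − 0.4815·e_2 = (0.8447, -2.5342, 4.6460).
‖u_3‖ = 5.3592, so e_3 = (0.1576, -0.4729, 0.8669).

Q = [[0.2182, -0.9631, 0.1576], [0.8729, 0.1204, -0.4729], [0.4364, 0.2408, 0.8669]], R = [[4.5826, 3.0551, -1.7457], [0.0000, 2.7689, 0.4815], [0.0000, 0.0000, 5.3592]]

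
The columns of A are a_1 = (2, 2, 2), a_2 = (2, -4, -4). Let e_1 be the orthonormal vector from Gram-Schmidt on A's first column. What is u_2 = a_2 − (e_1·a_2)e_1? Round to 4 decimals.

a_1 = (2, 2, 2); ‖a_1‖ = 3.4641, so e_1 = (0.5774, 0.5774, 0.5774).
e_1·a_2 = 0.5774·2 + 0.5774·(-4) + 0.5774·(-4) = -3.4641.
u_2 = a_2 + 3.4641·e_1 = (4.0000, -2.0000, -2.0000).

u_2 = (4.0000, -2.0000, -2.0000)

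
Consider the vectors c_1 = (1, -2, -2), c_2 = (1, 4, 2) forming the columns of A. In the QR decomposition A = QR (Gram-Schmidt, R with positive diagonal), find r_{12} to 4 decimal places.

q_1 = c_1/‖c_1‖ = (1, -2, -2)/3.0000 = (0.3333, -0.6667, -0.6667).
r_{12} = q_1·c_2 = -3.6667.

r_{12} = -3.6667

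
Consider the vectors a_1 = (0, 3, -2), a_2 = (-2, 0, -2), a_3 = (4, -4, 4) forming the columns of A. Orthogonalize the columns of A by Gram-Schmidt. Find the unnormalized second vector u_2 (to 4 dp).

u_2 = (-2.0000, -0.9231, -1.3846)

a_1 = (0, 3, -2); ‖a_1‖ = 3.6056, so q_1 = (0.0000, 0.8321, -0.5547).
q_1·a_2 = 0.0000·(-2) + 0.8321·0 + (-0.5547)·(-2) = 1.1094.
u_2 = a_2 − 1.1094·q_1 = (-2.0000, -0.9231, -1.3846).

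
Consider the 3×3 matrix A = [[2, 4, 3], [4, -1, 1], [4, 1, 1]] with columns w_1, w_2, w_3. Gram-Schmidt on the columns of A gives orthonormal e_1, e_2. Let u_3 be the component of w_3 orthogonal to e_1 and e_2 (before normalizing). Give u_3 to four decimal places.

w_1 = (2, 4, 4); ‖w_1‖ = 6.0000, so e_1 = (0.3333, 0.6667, 0.6667).
e_1·w_2 = 0.3333·4 + 0.6667·(-1) + 0.6667·1 = 1.3333.
u_2 = w_2 − 1.3333·e_1 = (3.5556, -1.8889, 0.1111).
‖u_2‖ = 4.0277, so e_2 = (0.8828, -0.4690, 0.0276).
e_1·w_3 = 0.3333·3 + 0.6667·1 + 0.6667·1 = 2.3333; e_2·w_3 = 0.8828·3 + (-0.4690)·1 + 0.0276·1 = 2.2069.
u_3 = w_3 − 2.3333·e_1 − 2.2069·e_2 = (0.2740, 0.4795, -0.6164).

u_3 = (0.2740, 0.4795, -0.6164)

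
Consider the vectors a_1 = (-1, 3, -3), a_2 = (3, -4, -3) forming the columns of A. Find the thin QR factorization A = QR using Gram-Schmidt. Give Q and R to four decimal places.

a_1 = (-1, 3, -3); ‖a_1‖ = 4.3589, so q_1 = (-0.2294, 0.6882, -0.6882).
q_1·a_2 = (-0.2294)·3 + 0.6882·(-4) + (-0.6882)·(-3) = -1.3765.
u_2 = a_2 + 1.3765·q_1 = (2.6842, -3.0526, -3.9474).
‖u_2‖ = 5.6662, so q_2 = (0.4737, -0.5387, -0.6967).

Q = [[-0.2294, 0.4737], [0.6882, -0.5387], [-0.6882, -0.6967]], R = [[4.3589, -1.3765], [0.0000, 5.6662]]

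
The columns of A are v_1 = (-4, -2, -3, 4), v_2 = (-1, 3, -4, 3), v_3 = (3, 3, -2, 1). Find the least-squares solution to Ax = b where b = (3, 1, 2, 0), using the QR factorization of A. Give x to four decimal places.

x = (0.0124, -0.6356, 0.8219)

q_1 = v_1/‖v_1‖ = (-4, -2, -3, 4)/6.7082 = (-0.5963, -0.2981, -0.4472, 0.5963).
r_{12} = q_1·v_2 = 3.2796.
u_2 = v_2 − 3.2796·q_1 = (0.9556, 3.9778, -2.5333, 1.0444).
‖u_2‖ = 4.9239, so q_2 = (0.1941, 0.8079, -0.5145, 0.2121).
r_{13} = q_1·v_3 = -1.1926; r_{23} = q_2·v_3 = 4.2469.
u_3 = v_3 + 1.1926·q_1 − 4.2469·q_2 = (1.4647, -0.7864, -0.3483, 0.8103).
‖u_3‖ = 1.8819, so q_3 = (0.7783, -0.4179, -0.1851, 0.4305).
Qᵀb = (-2.9814, 0.3611, 1.5469).
Back-substitute: x_3 = 1.5469/1.8819 = 0.8219.
x_2 = (0.3611 − 4.2469·0.8219)/4.9239 = -0.6356.
x_1 = (-2.9814 − 3.2796·(-0.6356) + 1.1926·0.8219)/6.7082 = 0.0124.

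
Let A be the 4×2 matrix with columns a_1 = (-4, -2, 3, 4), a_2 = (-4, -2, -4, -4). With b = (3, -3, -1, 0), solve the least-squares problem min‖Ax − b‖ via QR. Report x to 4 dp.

q_1 = a_1/‖a_1‖ = (-4, -2, 3, 4)/6.7082 = (-0.5963, -0.2981, 0.4472, 0.5963).
r_{12} = q_1·a_2 = -1.1926.
u_2 = a_2 + 1.1926·q_1 = (-4.7111, -2.3556, -3.4667, -3.2889).
‖u_2‖ = 7.1118, so q_2 = (-0.6624, -0.3312, -0.4875, -0.4625).
Qᵀb = (-1.3416, -0.5062).
Back-substitute: x_2 = -0.5062/7.1118 = -0.0712.
x_1 = (-1.3416 + 1.1926·(-0.0712))/6.7082 = -0.2127.

x = (-0.2127, -0.0712)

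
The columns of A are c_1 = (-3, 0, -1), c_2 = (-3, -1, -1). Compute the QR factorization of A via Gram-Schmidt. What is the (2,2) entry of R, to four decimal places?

r_{22} = 1.0000

c_1 = (-3, 0, -1); ‖c_1‖ = 3.1623, so e_1 = (-0.9487, 0.0000, -0.3162).
e_1·c_2 = (-0.9487)·(-3) + 0.0000·(-1) + (-0.3162)·(-1) = 3.1623.
u_2 = c_2 − 3.1623·e_1 = (0.0000, -1.0000, 0.0000).
r_{22} = ‖u_2‖ = 1.0000.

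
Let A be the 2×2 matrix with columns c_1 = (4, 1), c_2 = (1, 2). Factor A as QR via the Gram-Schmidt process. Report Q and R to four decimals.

c_1 = (4, 1); ‖c_1‖ = 4.1231, so q_1 = (0.9701, 0.2425).
q_1·c_2 = 0.9701·1 + 0.2425·2 = 1.4552.
u_2 = c_2 − 1.4552·q_1 = (-0.4118, 1.6471).
‖u_2‖ = 1.6977, so q_2 = (-0.2425, 0.9701).

Q = [[0.9701, -0.2425], [0.2425, 0.9701]], R = [[4.1231, 1.4552], [0.0000, 1.6977]]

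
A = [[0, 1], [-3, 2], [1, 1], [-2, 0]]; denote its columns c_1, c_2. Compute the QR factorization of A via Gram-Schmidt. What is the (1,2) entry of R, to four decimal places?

r_{12} = -1.3363

c_1 = (0, -3, 1, -2); ‖c_1‖ = 3.7417, so e_1 = (0.0000, -0.8018, 0.2673, -0.5345).
r_{12} = e_1·c_2 = -1.3363.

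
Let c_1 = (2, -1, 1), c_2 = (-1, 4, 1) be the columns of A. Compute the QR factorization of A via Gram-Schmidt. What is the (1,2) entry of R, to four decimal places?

r_{12} = -2.0412

c_1 = (2, -1, 1); ‖c_1‖ = 2.4495, so e_1 = (0.8165, -0.4082, 0.4082).
r_{12} = e_1·c_2 = -2.0412.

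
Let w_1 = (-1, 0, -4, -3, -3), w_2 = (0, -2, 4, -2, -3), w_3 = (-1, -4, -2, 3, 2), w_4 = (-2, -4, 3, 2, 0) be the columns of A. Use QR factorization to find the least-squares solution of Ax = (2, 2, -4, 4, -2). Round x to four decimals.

w_1 = (-1, 0, -4, -3, -3); ‖w_1‖ = 5.9161, so e_1 = (-0.1690, 0.0000, -0.6761, -0.5071, -0.5071).
e_1·w_2 = (-0.1690)·0 + 0.0000·(-2) + (-0.6761)·4 + (-0.5071)·(-2) + (-0.5071)·(-3) = -0.1690.
u_2 = w_2 + 0.1690·e_1 = (-0.0286, -2.0000, 3.8857, -2.0857, -3.0857).
‖u_2‖ = 5.7421, so e_2 = (-0.0050, -0.3483, 0.6767, -0.3632, -0.5374).
e_1·w_3 = (-0.1690)·(-1) + 0.0000·(-4) + (-0.6761)·(-2) + (-0.5071)·3 + (-0.5071)·2 = -1.0142; e_2·w_3 = (-0.0050)·(-1) + (-0.3483)·(-4) + 0.6767·(-2) + (-0.3632)·3 + (-0.5374)·2 = -2.1197.
u_3 = w_3 + 1.0142·e_1 + 2.1197·e_2 = (-1.1820, -4.7383, -1.2513, 1.7158, 0.3466).
‖u_3‖ = 5.3365, so e_3 = (-0.2215, -0.8879, -0.2345, 0.3215, 0.0650).
e_1·w_4 = (-0.1690)·(-2) + 0.0000·(-4) + (-0.6761)·3 + (-0.5071)·2 + (-0.5071)·0 = -2.7045; e_2·w_4 = (-0.0050)·(-2) + (-0.3483)·(-4) + 0.6767·3 + (-0.3632)·2 + (-0.5374)·0 = 2.7068; e_3·w_4 = (-0.2215)·(-2) + (-0.8879)·(-4) + (-0.2345)·3 + 0.3215·2 + 0.0650·0 = 3.9342.
u_4 = w_4 + 2.7045·e_1 − 2.7068·e_2 − 3.9342·e_3 = (-1.5723, 0.4360, 0.2622, 0.3469, -0.1723).
‖u_4‖ = 1.6973, so e_4 = (-0.9263, 0.2569, 0.1545, 0.2044, -0.1015).
Qᵀb = (1.3522, -3.7916, -0.1247, -0.9362).
Back-substitute: x_4 = -0.9362/1.6973 = -0.5516.
x_3 = (-0.1247 − 3.9342·(-0.5516))/5.3365 = 0.3833.
x_2 = (-3.7916 + 2.1197·0.3833 − 2.7068·(-0.5516))/5.7421 = -0.2588.
x_1 = (1.3522 + 0.1690·(-0.2588) + 1.0142·0.3833 + 2.7045·(-0.5516))/5.9161 = 0.0347.

x = (0.0347, -0.2588, 0.3833, -0.5516)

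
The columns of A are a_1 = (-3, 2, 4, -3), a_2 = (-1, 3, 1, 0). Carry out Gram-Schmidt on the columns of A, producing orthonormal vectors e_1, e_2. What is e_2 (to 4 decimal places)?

a_1 = (-3, 2, 4, -3); ‖a_1‖ = 6.1644, so e_1 = (-0.4867, 0.3244, 0.6489, -0.4867).
e_1·a_2 = (-0.4867)·(-1) + 0.3244·3 + 0.6489·1 + (-0.4867)·0 = 2.1089.
u_2 = a_2 − 2.1089·e_1 = (0.0263, 2.3158, -0.3684, 1.0263).
‖u_2‖ = 2.5598, so e_2 = (0.0103, 0.9047, -0.1439, 0.4009).

e_2 = (0.0103, 0.9047, -0.1439, 0.4009)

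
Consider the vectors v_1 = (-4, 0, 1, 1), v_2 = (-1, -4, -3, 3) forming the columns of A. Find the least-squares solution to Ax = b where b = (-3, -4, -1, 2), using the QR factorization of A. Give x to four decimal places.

x = (0.5586, 0.7362)

v_1 = (-4, 0, 1, 1); ‖v_1‖ = 4.2426, so q_1 = (-0.9428, 0.0000, 0.2357, 0.2357).
q_1·v_2 = (-0.9428)·(-1) + 0.0000·(-4) + 0.2357·(-3) + 0.2357·3 = 0.9428.
u_2 = v_2 − 0.9428·q_1 = (-0.1111, -4.0000, -3.2222, 2.7778).
‖u_2‖ = 5.8405, so q_2 = (-0.0190, -0.6849, -0.5517, 0.4756).
Qᵀb = (3.0641, 4.2995).
Back-substitute: x_2 = 4.2995/5.8405 = 0.7362.
x_1 = (3.0641 − 0.9428·0.7362)/4.2426 = 0.5586.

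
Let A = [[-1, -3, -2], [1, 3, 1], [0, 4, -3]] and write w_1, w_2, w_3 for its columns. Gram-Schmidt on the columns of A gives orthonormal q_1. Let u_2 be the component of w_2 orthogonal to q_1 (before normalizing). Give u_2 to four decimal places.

q_1 = w_1/‖w_1‖ = (-1, 1, 0)/1.4142 = (-0.7071, 0.7071, 0.0000).
r_{12} = q_1·w_2 = 4.2426.
u_2 = w_2 − 4.2426·q_1 = (0.0000, 0.0000, 4.0000).

u_2 = (0.0000, 0.0000, 4.0000)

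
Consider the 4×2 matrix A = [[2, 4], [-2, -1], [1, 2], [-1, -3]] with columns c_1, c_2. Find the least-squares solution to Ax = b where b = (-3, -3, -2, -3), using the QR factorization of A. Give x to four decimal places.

e_1 = c_1/‖c_1‖ = (2, -2, 1, -1)/3.1623 = (0.6325, -0.6325, 0.3162, -0.3162).
r_{12} = e_1·c_2 = 4.7434.
u_2 = c_2 − 4.7434·e_1 = (1.0000, 2.0000, 0.5000, -1.5000).
‖u_2‖ = 2.7386, so e_2 = (0.3651, 0.7303, 0.1826, -0.5477).
Qᵀb = (0.3162, -2.0083).
Back-substitute: x_2 = -2.0083/2.7386 = -0.7333.
x_1 = (0.3162 − 4.7434·(-0.7333))/3.1623 = 1.2000.

x = (1.2000, -0.7333)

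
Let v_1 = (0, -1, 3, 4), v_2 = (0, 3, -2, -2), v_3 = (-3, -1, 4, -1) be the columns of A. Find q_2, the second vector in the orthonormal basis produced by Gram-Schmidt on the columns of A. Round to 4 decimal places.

q_2 = (0.0000, 0.9672, -0.0159, 0.2537)

v_1 = (0, -1, 3, 4); ‖v_1‖ = 5.0990, so q_1 = (0.0000, -0.1961, 0.5883, 0.7845).
q_1·v_2 = 0.0000·0 + (-0.1961)·3 + 0.5883·(-2) + 0.7845·(-2) = -3.3340.
u_2 = v_2 + 3.3340·q_1 = (0.0000, 2.3462, -0.0385, 0.6154).
‖u_2‖ = 2.4258, so q_2 = (0.0000, 0.9672, -0.0159, 0.2537).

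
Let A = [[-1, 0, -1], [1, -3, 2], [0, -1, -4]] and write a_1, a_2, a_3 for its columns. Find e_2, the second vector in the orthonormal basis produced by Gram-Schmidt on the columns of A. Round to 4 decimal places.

a_1 = (-1, 1, 0); ‖a_1‖ = 1.4142, so e_1 = (-0.7071, 0.7071, 0.0000).
e_1·a_2 = (-0.7071)·0 + 0.7071·(-3) + 0.0000·(-1) = -2.1213.
u_2 = a_2 + 2.1213·e_1 = (-1.5000, -1.5000, -1.0000).
‖u_2‖ = 2.3452, so e_2 = (-0.6396, -0.6396, -0.4264).

e_2 = (-0.6396, -0.6396, -0.4264)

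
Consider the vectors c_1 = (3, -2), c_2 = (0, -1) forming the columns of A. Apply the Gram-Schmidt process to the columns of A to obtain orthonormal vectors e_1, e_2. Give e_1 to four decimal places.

e_1 = c_1/‖c_1‖ = (3, -2)/3.6056 = (0.8321, -0.5547).

e_1 = (0.8321, -0.5547)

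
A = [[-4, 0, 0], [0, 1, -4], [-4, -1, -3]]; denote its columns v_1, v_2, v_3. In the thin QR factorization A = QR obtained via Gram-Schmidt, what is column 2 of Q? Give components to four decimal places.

e_1 = v_1/‖v_1‖ = (-4, 0, -4)/5.6569 = (-0.7071, 0.0000, -0.7071).
r_{12} = e_1·v_2 = 0.7071.
u_2 = v_2 − 0.7071·e_1 = (0.5000, 1.0000, -0.5000).
‖u_2‖ = 1.2247, so e_2 = (0.4082, 0.8165, -0.4082).

e_2 = (0.4082, 0.8165, -0.4082)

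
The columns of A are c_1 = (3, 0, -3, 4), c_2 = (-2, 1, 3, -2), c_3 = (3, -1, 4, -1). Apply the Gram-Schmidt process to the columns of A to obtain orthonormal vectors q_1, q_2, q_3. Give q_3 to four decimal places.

q_3 = (0.7413, -0.3980, 0.5124, -0.1716)

q_1 = c_1/‖c_1‖ = (3, 0, -3, 4)/5.8310 = (0.5145, 0.0000, -0.5145, 0.6860).
r_{12} = q_1·c_2 = -3.9445.
u_2 = c_2 + 3.9445·q_1 = (0.0294, 1.0000, 0.9706, 0.7059).
‖u_2‖ = 1.5624, so q_2 = (0.0188, 0.6400, 0.6212, 0.4518).
r_{13} = q_1·c_3 = -1.2005; r_{23} = q_2·c_3 = 1.4495.
u_3 = c_3 + 1.2005·q_1 − 1.4495·q_2 = (3.5904, -1.9277, 2.4819, -0.8313).
‖u_3‖ = 4.8433, so q_3 = (0.7413, -0.3980, 0.5124, -0.1716).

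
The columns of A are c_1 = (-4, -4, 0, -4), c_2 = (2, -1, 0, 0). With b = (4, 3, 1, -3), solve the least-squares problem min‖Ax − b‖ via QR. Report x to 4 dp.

c_1 = (-4, -4, 0, -4); ‖c_1‖ = 6.9282, so q_1 = (-0.5774, -0.5774, 0.0000, -0.5774).
q_1·c_2 = (-0.5774)·2 + (-0.5774)·(-1) + 0.0000·0 + (-0.5774)·0 = -0.5774.
u_2 = c_2 + 0.5774·q_1 = (1.6667, -1.3333, 0.0000, -0.3333).
‖u_2‖ = 2.1602, so q_2 = (0.7715, -0.6172, 0.0000, -0.1543).
Qᵀb = (-2.3094, 1.6973).
Back-substitute: x_2 = 1.6973/2.1602 = 0.7857.
x_1 = (-2.3094 + 0.5774·0.7857)/6.9282 = -0.2679.

x = (-0.2679, 0.7857)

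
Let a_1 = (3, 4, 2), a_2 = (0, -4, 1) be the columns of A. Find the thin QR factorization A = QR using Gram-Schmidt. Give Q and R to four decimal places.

Q = [[0.5571, 0.4526], [0.7428, -0.6465], [0.3714, 0.6142]], R = [[5.3852, -2.5997], [0.0000, 3.2002]]

a_1 = (3, 4, 2); ‖a_1‖ = 5.3852, so e_1 = (0.5571, 0.7428, 0.3714).
e_1·a_2 = 0.5571·0 + 0.7428·(-4) + 0.3714·1 = -2.5997.
u_2 = a_2 + 2.5997·e_1 = (1.4483, -2.0690, 1.9655).
‖u_2‖ = 3.2002, so e_2 = (0.4526, -0.6465, 0.6142).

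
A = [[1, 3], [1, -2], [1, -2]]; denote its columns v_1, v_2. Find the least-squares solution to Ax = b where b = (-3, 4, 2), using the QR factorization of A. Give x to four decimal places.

x = (0.6000, -1.2000)

v_1 = (1, 1, 1); ‖v_1‖ = 1.7321, so q_1 = (0.5774, 0.5774, 0.5774).
q_1·v_2 = 0.5774·3 + 0.5774·(-2) + 0.5774·(-2) = -0.5774.
u_2 = v_2 + 0.5774·q_1 = (3.3333, -1.6667, -1.6667).
‖u_2‖ = 4.0825, so q_2 = (0.8165, -0.4082, -0.4082).
Qᵀb = (1.7321, -4.8990).
Back-substitute: x_2 = -4.8990/4.0825 = -1.2000.
x_1 = (1.7321 + 0.5774·(-1.2000))/1.7321 = 0.6000.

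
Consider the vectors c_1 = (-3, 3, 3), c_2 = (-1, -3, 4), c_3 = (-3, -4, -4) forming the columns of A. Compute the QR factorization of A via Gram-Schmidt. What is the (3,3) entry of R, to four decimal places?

r_{33} = 5.6961

c_1 = (-3, 3, 3); ‖c_1‖ = 5.1962, so e_1 = (-0.5774, 0.5774, 0.5774).
e_1·c_2 = (-0.5774)·(-1) + 0.5774·(-3) + 0.5774·4 = 1.1547.
u_2 = c_2 − 1.1547·e_1 = (-0.3333, -3.6667, 3.3333).
‖u_2‖ = 4.9666, so e_2 = (-0.0671, -0.7383, 0.6712).
e_1·c_3 = (-0.5774)·(-3) + 0.5774·(-4) + 0.5774·(-4) = -2.8868; e_2·c_3 = (-0.0671)·(-3) + (-0.7383)·(-4) + 0.6712·(-4) = 0.4698.
u_3 = c_3 + 2.8868·e_1 − 0.4698·e_2 = (-4.6351, -1.9865, -2.6486).
r_{33} = ‖u_3‖ = 5.6961.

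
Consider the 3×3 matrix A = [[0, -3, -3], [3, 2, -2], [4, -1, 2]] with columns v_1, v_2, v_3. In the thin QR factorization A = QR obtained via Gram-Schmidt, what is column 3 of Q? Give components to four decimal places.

v_1 = (0, 3, 4); ‖v_1‖ = 5.0000, so e_1 = (0.0000, 0.6000, 0.8000).
e_1·v_2 = 0.0000·(-3) + 0.6000·2 + 0.8000·(-1) = 0.4000.
u_2 = v_2 − 0.4000·e_1 = (-3.0000, 1.7600, -1.3200).
‖u_2‖ = 3.7202, so e_2 = (-0.8064, 0.4731, -0.3548).
e_1·v_3 = 0.0000·(-3) + 0.6000·(-2) + 0.8000·2 = 0.4000; e_2·v_3 = (-0.8064)·(-3) + 0.4731·(-2) + (-0.3548)·2 = 0.7634.
u_3 = v_3 − 0.4000·e_1 − 0.7634·e_2 = (-2.3844, -2.6012, 1.9509).
‖u_3‖ = 4.0320, so e_3 = (-0.5914, -0.6451, 0.4838).

e_3 = (-0.5914, -0.6451, 0.4838)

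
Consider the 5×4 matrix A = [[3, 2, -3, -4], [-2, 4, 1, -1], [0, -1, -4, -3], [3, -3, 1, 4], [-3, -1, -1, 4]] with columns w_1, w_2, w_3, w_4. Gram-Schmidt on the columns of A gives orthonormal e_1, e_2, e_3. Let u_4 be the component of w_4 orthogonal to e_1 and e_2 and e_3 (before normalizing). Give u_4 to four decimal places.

w_1 = (3, -2, 0, 3, -3); ‖w_1‖ = 5.5678, so e_1 = (0.5388, -0.3592, 0.0000, 0.5388, -0.5388).
e_1·w_2 = 0.5388·2 + (-0.3592)·4 + 0.0000·(-1) + 0.5388·(-3) + (-0.5388)·(-1) = -1.4368.
u_2 = w_2 + 1.4368·e_1 = (2.7742, 3.4839, -1.0000, -2.2258, -1.7742).
‖u_2‖ = 5.3792, so e_2 = (0.5157, 0.6477, -0.1859, -0.4138, -0.3298).
e_1·w_3 = 0.5388·(-3) + (-0.3592)·1 + 0.0000·(-4) + 0.5388·1 + (-0.5388)·(-1) = -0.8980; e_2·w_3 = 0.5157·(-3) + 0.6477·1 + (-0.1859)·(-4) + (-0.4138)·1 + (-0.3298)·(-1) = -0.2399.
u_3 = w_3 + 0.8980·e_1 + 0.2399·e_2 = (-2.3924, 0.8328, -4.0446, 1.3846, -1.5630).
‖u_3‖ = 5.2092, so e_3 = (-0.4593, 0.1599, -0.7764, 0.2658, -0.3000).
e_1·w_4 = 0.5388·(-4) + (-0.3592)·(-1) + 0.0000·(-3) + 0.5388·4 + (-0.5388)·4 = -1.7961; e_2·w_4 = 0.5157·(-4) + 0.6477·(-1) + (-0.1859)·(-3) + (-0.4138)·4 + (-0.3298)·4 = -5.1273; e_3·w_4 = (-0.4593)·(-4) + 0.1599·(-1) + (-0.7764)·(-3) + 0.2658·4 + (-0.3000)·4 = 3.8695.
u_4 = w_4 + 1.7961·e_1 + 5.1273·e_2 − 3.8695·e_3 = (1.3892, 1.0570, -0.9488, 1.8176, 2.5022).

u_4 = (1.3892, 1.0570, -0.9488, 1.8176, 2.5022)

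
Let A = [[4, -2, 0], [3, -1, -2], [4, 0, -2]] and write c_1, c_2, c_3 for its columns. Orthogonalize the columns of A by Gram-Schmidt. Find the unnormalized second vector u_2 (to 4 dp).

u_2 = (-0.9268, -0.1951, 1.0732)

c_1 = (4, 3, 4); ‖c_1‖ = 6.4031, so e_1 = (0.6247, 0.4685, 0.6247).
e_1·c_2 = 0.6247·(-2) + 0.4685·(-1) + 0.6247·0 = -1.7179.
u_2 = c_2 + 1.7179·e_1 = (-0.9268, -0.1951, 1.0732).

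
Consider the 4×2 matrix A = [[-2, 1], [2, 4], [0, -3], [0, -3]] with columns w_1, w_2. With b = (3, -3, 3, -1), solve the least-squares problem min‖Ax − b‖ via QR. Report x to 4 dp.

x = (-1.3525, -0.1967)

e_1 = w_1/‖w_1‖ = (-2, 2, 0, 0)/2.8284 = (-0.7071, 0.7071, 0.0000, 0.0000).
r_{12} = e_1·w_2 = 2.1213.
u_2 = w_2 − 2.1213·e_1 = (2.5000, 2.5000, -3.0000, -3.0000).
‖u_2‖ = 5.5227, so e_2 = (0.4527, 0.4527, -0.5432, -0.5432).
Qᵀb = (-4.2426, -1.0864).
Back-substitute: x_2 = -1.0864/5.5227 = -0.1967.
x_1 = (-4.2426 − 2.1213·(-0.1967))/2.8284 = -1.3525.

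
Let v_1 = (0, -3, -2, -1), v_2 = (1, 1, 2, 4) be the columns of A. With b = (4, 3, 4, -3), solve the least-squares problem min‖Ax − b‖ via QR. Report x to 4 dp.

v_1 = (0, -3, -2, -1); ‖v_1‖ = 3.7417, so q_1 = (0.0000, -0.8018, -0.5345, -0.2673).
q_1·v_2 = 0.0000·1 + (-0.8018)·1 + (-0.5345)·2 + (-0.2673)·4 = -2.9399.
u_2 = v_2 + 2.9399·q_1 = (1.0000, -1.3571, 0.4286, 3.2143).
‖u_2‖ = 3.6547, so q_2 = (0.2736, -0.3713, 0.1173, 0.8795).
Qᵀb = (-3.7417, -2.1889).
Back-substitute: x_2 = -2.1889/3.6547 = -0.5989.
x_1 = (-3.7417 + 2.9399·(-0.5989))/3.7417 = -1.4706.

x = (-1.4706, -0.5989)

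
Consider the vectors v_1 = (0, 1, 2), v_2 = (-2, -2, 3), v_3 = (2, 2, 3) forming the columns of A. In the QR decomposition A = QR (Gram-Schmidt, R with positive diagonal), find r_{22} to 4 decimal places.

r_{22} = 3.7148

v_1 = (0, 1, 2); ‖v_1‖ = 2.2361, so e_1 = (0.0000, 0.4472, 0.8944).
e_1·v_2 = 0.0000·(-2) + 0.4472·(-2) + 0.8944·3 = 1.7889.
u_2 = v_2 − 1.7889·e_1 = (-2.0000, -2.8000, 1.4000).
r_{22} = ‖u_2‖ = 3.7148.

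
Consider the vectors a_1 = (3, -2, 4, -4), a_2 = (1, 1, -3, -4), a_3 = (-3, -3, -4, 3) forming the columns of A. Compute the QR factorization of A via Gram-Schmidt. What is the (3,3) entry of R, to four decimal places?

a_1 = (3, -2, 4, -4); ‖a_1‖ = 6.7082, so q_1 = (0.4472, -0.2981, 0.5963, -0.5963).
q_1·a_2 = 0.4472·1 + (-0.2981)·1 + 0.5963·(-3) + (-0.5963)·(-4) = 0.7454.
u_2 = a_2 − 0.7454·q_1 = (0.6667, 1.2222, -3.4444, -3.5556).
‖u_2‖ = 5.1424, so q_2 = (0.1296, 0.2377, -0.6698, -0.6914).
q_1·a_3 = 0.4472·(-3) + (-0.2981)·(-3) + 0.5963·(-4) + (-0.5963)·3 = -4.6212; q_2·a_3 = 0.1296·(-3) + 0.2377·(-3) + (-0.6698)·(-4) + (-0.6914)·3 = -0.4970.
u_3 = a_3 + 4.6212·q_1 + 0.4970·q_2 = (-0.8689, -4.2597, -1.5773, -0.0992).
r_{33} = ‖u_3‖ = 4.6257.

r_{33} = 4.6257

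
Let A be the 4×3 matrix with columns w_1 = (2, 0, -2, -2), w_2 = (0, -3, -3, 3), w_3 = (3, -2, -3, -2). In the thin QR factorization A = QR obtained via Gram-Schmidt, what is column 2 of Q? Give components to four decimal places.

w_1 = (2, 0, -2, -2); ‖w_1‖ = 3.4641, so e_1 = (0.5774, 0.0000, -0.5774, -0.5774).
e_1·w_2 = 0.5774·0 + 0.0000·(-3) + (-0.5774)·(-3) + (-0.5774)·3 = 0.0000.
u_2 = w_2 − 0.0000·e_1 = (0.0000, -3.0000, -3.0000, 3.0000).
‖u_2‖ = 5.1962, so e_2 = (0.0000, -0.5774, -0.5774, 0.5774).

e_2 = (0.0000, -0.5774, -0.5774, 0.5774)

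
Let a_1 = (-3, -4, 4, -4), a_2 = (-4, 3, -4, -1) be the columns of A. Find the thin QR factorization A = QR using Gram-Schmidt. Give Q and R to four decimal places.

Q = [[-0.3974, -0.7372], [-0.5298, 0.3435], [0.5298, -0.5026], [-0.5298, -0.2932]], R = [[7.5498, -1.5894], [0.0000, 6.2828]]

q_1 = a_1/‖a_1‖ = (-3, -4, 4, -4)/7.5498 = (-0.3974, -0.5298, 0.5298, -0.5298).
r_{12} = q_1·a_2 = -1.5894.
u_2 = a_2 + 1.5894·q_1 = (-4.6316, 2.1579, -3.1579, -1.8421).
‖u_2‖ = 6.2828, so q_2 = (-0.7372, 0.3435, -0.5026, -0.2932).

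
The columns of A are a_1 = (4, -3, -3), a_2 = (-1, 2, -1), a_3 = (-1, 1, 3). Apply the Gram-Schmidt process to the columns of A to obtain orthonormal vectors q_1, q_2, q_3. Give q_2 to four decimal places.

a_1 = (4, -3, -3); ‖a_1‖ = 5.8310, so q_1 = (0.6860, -0.5145, -0.5145).
q_1·a_2 = 0.6860·(-1) + (-0.5145)·2 + (-0.5145)·(-1) = -1.2005.
u_2 = a_2 + 1.2005·q_1 = (-0.1765, 1.3824, -1.6176).
‖u_2‖ = 2.1351, so q_2 = (-0.0827, 0.6474, -0.7576).

q_2 = (-0.0827, 0.6474, -0.7576)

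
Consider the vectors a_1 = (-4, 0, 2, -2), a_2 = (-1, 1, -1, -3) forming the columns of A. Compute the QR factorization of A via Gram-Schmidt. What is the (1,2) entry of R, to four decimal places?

q_1 = a_1/‖a_1‖ = (-4, 0, 2, -2)/4.8990 = (-0.8165, 0.0000, 0.4082, -0.4082).
r_{12} = q_1·a_2 = 1.6330.

r_{12} = 1.6330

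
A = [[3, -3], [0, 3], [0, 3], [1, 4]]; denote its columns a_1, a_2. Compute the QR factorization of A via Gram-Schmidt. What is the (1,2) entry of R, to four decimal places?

a_1 = (3, 0, 0, 1); ‖a_1‖ = 3.1623, so q_1 = (0.9487, 0.0000, 0.0000, 0.3162).
r_{12} = q_1·a_2 = -1.5811.

r_{12} = -1.5811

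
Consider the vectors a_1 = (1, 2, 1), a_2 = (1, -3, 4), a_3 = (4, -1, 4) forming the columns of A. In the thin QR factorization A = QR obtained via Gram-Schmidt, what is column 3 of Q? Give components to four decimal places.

a_1 = (1, 2, 1); ‖a_1‖ = 2.4495, so q_1 = (0.4082, 0.8165, 0.4082).
q_1·a_2 = 0.4082·1 + 0.8165·(-3) + 0.4082·4 = -0.4082.
u_2 = a_2 + 0.4082·q_1 = (1.1667, -2.6667, 4.1667).
‖u_2‖ = 5.0827, so q_2 = (0.2295, -0.5247, 0.8198).
q_1·a_3 = 0.4082·4 + 0.8165·(-1) + 0.4082·4 = 2.4495; q_2·a_3 = 0.2295·4 + (-0.5247)·(-1) + 0.8198·4 = 4.7219.
u_3 = a_3 − 2.4495·q_1 − 4.7219·q_2 = (1.9161, -0.5226, -0.8710).
‖u_3‖ = 2.1687, so q_3 = (0.8835, -0.2410, -0.4016).

q_3 = (0.8835, -0.2410, -0.4016)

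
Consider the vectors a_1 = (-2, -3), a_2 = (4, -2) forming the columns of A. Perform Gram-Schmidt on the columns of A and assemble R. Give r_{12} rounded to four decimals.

q_1 = a_1/‖a_1‖ = (-2, -3)/3.6056 = (-0.5547, -0.8321).
r_{12} = q_1·a_2 = -0.5547.

r_{12} = -0.5547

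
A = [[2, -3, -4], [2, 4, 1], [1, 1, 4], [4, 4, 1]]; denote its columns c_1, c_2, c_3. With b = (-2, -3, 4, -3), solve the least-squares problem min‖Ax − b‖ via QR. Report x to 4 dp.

c_1 = (2, 2, 1, 4); ‖c_1‖ = 5.0000, so e_1 = (0.4000, 0.4000, 0.2000, 0.8000).
e_1·c_2 = 0.4000·(-3) + 0.4000·4 + 0.2000·1 + 0.8000·4 = 3.8000.
u_2 = c_2 − 3.8000·e_1 = (-4.5200, 2.4800, 0.2400, 0.9600).
‖u_2‖ = 5.2498, so e_2 = (-0.8610, 0.4724, 0.0457, 0.1829).
e_1·c_3 = 0.4000·(-4) + 0.4000·1 + 0.2000·4 + 0.8000·1 = 0.4000; e_2·c_3 = (-0.8610)·(-4) + 0.4724·1 + 0.0457·4 + 0.1829·1 = 4.2821.
u_3 = c_3 − 0.4000·e_1 − 4.2821·e_2 = (-0.4731, -1.1829, 3.7242, -0.1030).
‖u_3‖ = 3.9375, so e_3 = (-0.1202, -0.3004, 0.9458, -0.0262).
Qᵀb = (-3.6000, -0.0610, 5.0035).
Back-substitute: x_3 = 5.0035/3.9375 = 1.2707.
x_2 = (-0.0610 − 4.2821·1.2707)/5.2498 = -1.0481.
x_1 = (-3.6000 − 3.8000·(-1.0481) − 0.4000·1.2707)/5.0000 = -0.0251.

x = (-0.0251, -1.0481, 1.2707)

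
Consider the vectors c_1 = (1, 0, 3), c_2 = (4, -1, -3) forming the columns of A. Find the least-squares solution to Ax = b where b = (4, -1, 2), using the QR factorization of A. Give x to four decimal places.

x = (1.3404, 0.6809)

e_1 = c_1/‖c_1‖ = (1, 0, 3)/3.1623 = (0.3162, 0.0000, 0.9487).
r_{12} = e_1·c_2 = -1.5811.
u_2 = c_2 + 1.5811·e_1 = (4.5000, -1.0000, -1.5000).
‖u_2‖ = 4.8477, so e_2 = (0.9283, -0.2063, -0.3094).
Qᵀb = (3.1623, 3.3005).
Back-substitute: x_2 = 3.3005/4.8477 = 0.6809.
x_1 = (3.1623 + 1.5811·0.6809)/3.1623 = 1.3404.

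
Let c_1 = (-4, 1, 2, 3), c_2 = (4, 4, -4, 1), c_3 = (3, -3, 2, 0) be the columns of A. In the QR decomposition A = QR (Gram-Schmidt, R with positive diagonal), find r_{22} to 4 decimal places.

q_1 = c_1/‖c_1‖ = (-4, 1, 2, 3)/5.4772 = (-0.7303, 0.1826, 0.3651, 0.5477).
r_{12} = q_1·c_2 = -3.1038.
u_2 = c_2 + 3.1038·q_1 = (1.7333, 4.5667, -2.8667, 2.7000).
r_{22} = ‖u_2‖ = 6.2743.

r_{22} = 6.2743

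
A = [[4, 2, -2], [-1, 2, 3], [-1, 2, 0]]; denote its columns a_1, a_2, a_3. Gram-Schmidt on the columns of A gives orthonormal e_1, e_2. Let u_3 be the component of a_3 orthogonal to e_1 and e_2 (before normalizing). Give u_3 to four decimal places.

u_3 = (0.0000, 1.5000, -1.5000)

a_1 = (4, -1, -1); ‖a_1‖ = 4.2426, so e_1 = (0.9428, -0.2357, -0.2357).
e_1·a_2 = 0.9428·2 + (-0.2357)·2 + (-0.2357)·2 = 0.9428.
u_2 = a_2 − 0.9428·e_1 = (1.1111, 2.2222, 2.2222).
‖u_2‖ = 3.3333, so e_2 = (0.3333, 0.6667, 0.6667).
e_1·a_3 = 0.9428·(-2) + (-0.2357)·3 + (-0.2357)·0 = -2.5927; e_2·a_3 = 0.3333·(-2) + 0.6667·3 + 0.6667·0 = 1.3333.
u_3 = a_3 + 2.5927·e_1 − 1.3333·e_2 = (0.0000, 1.5000, -1.5000).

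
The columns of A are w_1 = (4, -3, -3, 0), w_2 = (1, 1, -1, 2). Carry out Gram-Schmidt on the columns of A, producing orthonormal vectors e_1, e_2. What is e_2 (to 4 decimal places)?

e_2 = (0.2072, 0.5295, -0.2532, 0.7827)

w_1 = (4, -3, -3, 0); ‖w_1‖ = 5.8310, so e_1 = (0.6860, -0.5145, -0.5145, 0.0000).
e_1·w_2 = 0.6860·1 + (-0.5145)·1 + (-0.5145)·(-1) + 0.0000·2 = 0.6860.
u_2 = w_2 − 0.6860·e_1 = (0.5294, 1.3529, -0.6471, 2.0000).
‖u_2‖ = 2.5553, so e_2 = (0.2072, 0.5295, -0.2532, 0.7827).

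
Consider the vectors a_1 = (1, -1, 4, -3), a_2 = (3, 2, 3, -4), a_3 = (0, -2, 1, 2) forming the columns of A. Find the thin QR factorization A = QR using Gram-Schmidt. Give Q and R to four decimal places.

a_1 = (1, -1, 4, -3); ‖a_1‖ = 5.1962, so e_1 = (0.1925, -0.1925, 0.7698, -0.5774).
e_1·a_2 = 0.1925·3 + (-0.1925)·2 + 0.7698·3 + (-0.5774)·(-4) = 4.8113.
u_2 = a_2 − 4.8113·e_1 = (2.0741, 2.9259, -0.7037, -1.2222).
‖u_2‖ = 3.8538, so e_2 = (0.5382, 0.7592, -0.1826, -0.3171).
e_1·a_3 = 0.1925·0 + (-0.1925)·(-2) + 0.7698·1 + (-0.5774)·2 = 0.0000; e_2·a_3 = 0.5382·0 + 0.7592·(-2) + (-0.1826)·1 + (-0.3171)·2 = -2.3354.
u_3 = a_3 + 0.0000·e_1 + 2.3354·e_2 = (1.2569, -0.2269, 0.5736, 1.2594).
‖u_3‖ = 1.8831, so e_3 = (0.6674, -0.1205, 0.3046, 0.6688).

Q = [[0.1925, 0.5382, 0.6674], [-0.1925, 0.7592, -0.1205], [0.7698, -0.1826, 0.3046], [-0.5774, -0.3171, 0.6688]], R = [[5.1962, 4.8113, 0.0000], [0.0000, 3.8538, -2.3354], [0.0000, 0.0000, 1.8831]]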